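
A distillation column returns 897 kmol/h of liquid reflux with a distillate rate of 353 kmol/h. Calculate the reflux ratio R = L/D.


Reflux ratio definition: R = L / D (liquid returned / distillate withdrawn)
L = 897 kmol/h, D = 353 kmol/h
R = 897 / 353 = 2.541

2.541


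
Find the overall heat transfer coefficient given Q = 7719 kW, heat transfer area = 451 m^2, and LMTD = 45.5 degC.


From Q = U*A*LMTD, U = Q / (A * LMTD)
U = 7719 / (451 * 45.5) = 7719 / 20520.5 = 0.3762

0.3762 kW/(m^2*K)


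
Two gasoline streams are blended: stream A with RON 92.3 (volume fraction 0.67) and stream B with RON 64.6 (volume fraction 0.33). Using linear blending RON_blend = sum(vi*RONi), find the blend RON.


Linear blending: RON_blend = sum(vi * RONi)
Contribution 1: 0.67 * 92.3 = 61.841
Contribution 2: 0.33 * 64.6 = 21.318
RON_blend = 61.841 + 21.318 = 83.159

83.159


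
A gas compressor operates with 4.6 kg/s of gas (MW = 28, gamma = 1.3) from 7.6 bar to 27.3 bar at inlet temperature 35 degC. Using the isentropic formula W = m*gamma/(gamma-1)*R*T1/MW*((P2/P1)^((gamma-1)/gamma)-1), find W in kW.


Isentropic work: W = m*(gamma/(gamma-1))*(R*T1/MW)*((P2/P1)^((gamma-1)/gamma) - 1)
T1 = 35 + 273.15 = 308.15 K
Pressure ratio = 27.3 / 7.6 = 3.59211
Exponent = (1.3 - 1)/1.3 = 0.230769
(P2/P1)^exp - 1 = 3.59211^0.230769 - 1 = 0.343252
W = 4.6 * 1.3 / 0.3 * 8.314 * 308.15 / 28 * 0.343252 = 626.0

626.0 kW


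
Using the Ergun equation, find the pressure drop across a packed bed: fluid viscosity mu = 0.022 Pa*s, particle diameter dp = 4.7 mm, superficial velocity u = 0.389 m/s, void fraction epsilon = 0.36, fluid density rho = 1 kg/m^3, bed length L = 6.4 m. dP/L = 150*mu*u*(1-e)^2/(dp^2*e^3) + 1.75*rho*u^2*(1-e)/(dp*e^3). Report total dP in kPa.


dp = 4.7 mm = 0.0047 m
Viscous term = 150*0.022*0.389*(1-0.36)^2 / (0.0047^2*0.36^3) = 510176
Inertial term = 1.75*1*0.389^2*(1-0.36) / (0.0047*0.36^3) = 772.88
dP/L = 510176 + 772.88 = 510949 Pa/m
dP = 510949 * 6.4 / 1000 = 3270 kPa

3270 kPa


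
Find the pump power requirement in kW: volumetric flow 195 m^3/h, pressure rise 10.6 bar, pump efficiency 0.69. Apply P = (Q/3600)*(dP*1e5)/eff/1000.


Q = 195 / 3600 = 0.0541667 m^3/s
P = 0.0541667 * (10.6 * 1e5) / 0.69 / 1000 = 83.21

83.21 kW


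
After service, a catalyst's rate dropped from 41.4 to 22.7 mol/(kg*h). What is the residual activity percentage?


Activity (%) = (rate_used / rate_fresh) * 100
rate_used = 22.7, rate_fresh = 41.4
= (22.7 / 41.4) * 100
= 0.5483 * 100 = 54.83

54.83 %


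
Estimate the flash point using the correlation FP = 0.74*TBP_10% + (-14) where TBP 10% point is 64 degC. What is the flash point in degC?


FP = 0.74 * 64 + (-14) = 33.36

33.36 degC


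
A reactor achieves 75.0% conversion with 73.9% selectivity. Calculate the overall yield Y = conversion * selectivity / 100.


Overall yield = conversion (%) * selectivity (%) / 100
Conversion = 75.0%, Selectivity = 73.9%
Y = 75.0 * 73.9 / 100
= 55.425 %

55.425 %


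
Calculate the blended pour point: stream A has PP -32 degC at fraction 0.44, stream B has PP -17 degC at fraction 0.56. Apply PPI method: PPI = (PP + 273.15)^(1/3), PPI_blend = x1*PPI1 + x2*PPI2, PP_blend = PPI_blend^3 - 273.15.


PPI_1 = (-32 + 273.15)^(1/3) = 6.224375
PPI_2 = (-17 + 273.15)^(1/3) = 6.350844
PPI_blend = 0.44 * 6.224375 + 0.56 * 6.350844 = 6.295198
PP_blend = 6.295198^3 - 273.15 = 249.4757 - 273.15 = -23.67

-23.67 degC


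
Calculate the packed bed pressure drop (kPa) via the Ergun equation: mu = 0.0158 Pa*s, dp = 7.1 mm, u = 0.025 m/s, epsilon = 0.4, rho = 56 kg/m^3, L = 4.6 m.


dp = 7.1 mm = 0.0071 m
Viscous term = 150*0.0158*0.025*(1-0.4)^2 / (0.0071^2*0.4^3) = 6611.41
Inertial term = 1.75*56*0.025^2*(1-0.4) / (0.0071*0.4^3) = 80.8759
dP/L = 6611.41 + 80.8759 = 6692.29 Pa/m
dP = 6692.29 * 4.6 / 1000 = 30.78 kPa

30.78 kPa


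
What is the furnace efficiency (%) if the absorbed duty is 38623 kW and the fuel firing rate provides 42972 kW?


Furnace efficiency = Q_absorbed / Q_fuel * 100
= 38623 / 42972 * 100 = 89.88

89.88 %


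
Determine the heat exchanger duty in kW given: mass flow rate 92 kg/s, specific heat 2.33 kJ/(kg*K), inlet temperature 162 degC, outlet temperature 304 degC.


Q = m_dot * cp * delta_T
delta_T = 304 - 162 = 142 K
Q = 92 * 2.33 * 142
= 214.36 * 142
= 30439.12 kW

30439.12 kW


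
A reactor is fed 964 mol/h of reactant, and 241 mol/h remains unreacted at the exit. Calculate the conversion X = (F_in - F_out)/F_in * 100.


X = (F_in - F_out) / F_in * 100
Moles reacted = 964 - 241 = 723
X = 723 / 964 * 100
= 0.7500 * 100
= 75.00 %

75.00 %


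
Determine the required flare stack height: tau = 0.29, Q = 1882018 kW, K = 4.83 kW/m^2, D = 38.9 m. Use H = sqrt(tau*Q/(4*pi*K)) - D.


tau*Q/(4*pi*K) = 0.29 * 1882018 / (4 * pi * 4.83) = 8992.18
sqrt(8992.18) = 94.8271
H = 94.8271 - 38.9 = 55.93

55.93 m


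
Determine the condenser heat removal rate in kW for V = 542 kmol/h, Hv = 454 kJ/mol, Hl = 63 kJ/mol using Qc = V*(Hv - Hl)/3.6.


Qc = 542 * (454 - 63) / 3.6 = 542 * 391 / 3.6 = 58870

58870 kW


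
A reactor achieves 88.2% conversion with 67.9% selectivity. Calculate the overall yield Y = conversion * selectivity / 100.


Overall yield = conversion (%) * selectivity (%) / 100
Conversion = 88.2%, Selectivity = 67.9%
Y = 88.2 * 67.9 / 100
= 59.8878 %

59.8878 %


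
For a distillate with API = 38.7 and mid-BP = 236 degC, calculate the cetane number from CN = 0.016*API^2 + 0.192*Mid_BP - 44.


CN = 0.016 * 38.7^2 + 0.192 * 236 - 44
CN = 23.96304 + 45.312 - 44 = 25.27504

25.27504


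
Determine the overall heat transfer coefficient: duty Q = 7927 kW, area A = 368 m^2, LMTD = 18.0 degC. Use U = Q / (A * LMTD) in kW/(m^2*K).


From Q = U*A*LMTD, U = Q / (A * LMTD)
U = 7927 / (368 * 18.0) = 7927 / 6624 = 1.197

1.197 kW/(m^2*K)


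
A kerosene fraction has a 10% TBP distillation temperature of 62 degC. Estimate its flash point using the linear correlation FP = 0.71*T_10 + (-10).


FP = 0.71 * 62 + (-10) = 34.02

34.02 degC


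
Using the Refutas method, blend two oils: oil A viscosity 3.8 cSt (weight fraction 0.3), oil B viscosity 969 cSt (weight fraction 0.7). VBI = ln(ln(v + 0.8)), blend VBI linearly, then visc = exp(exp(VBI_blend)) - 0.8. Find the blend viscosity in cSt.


Refutas method: VBN_i = 14.534*ln(ln(visc_i + 0.8)) + 10.975, blended linearly by mass fraction; since VBN is linear in VBI_i = ln(ln(visc_i + 0.8)) and the fractions sum to 1, blend VBI directly: visc = exp(exp(VBI_blend)) - 0.8
VBI_1 = ln(ln(3.8 + 0.8)) = 0.422687
VBI_2 = ln(ln(969 + 0.8)) = 1.9282
VBI_blend = 0.3 * 0.422687 + 0.7 * 1.9282 = 1.47655
visc_blend = exp(exp(1.47655)) - 0.8 = 78.86

78.86 cSt


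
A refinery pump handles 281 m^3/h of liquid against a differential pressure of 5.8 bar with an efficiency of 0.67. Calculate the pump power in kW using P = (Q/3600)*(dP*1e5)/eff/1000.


Q = 281 / 3600 = 0.0780556 m^3/s
P = 0.0780556 * (5.8 * 1e5) / 0.67 / 1000 = 67.57

67.57 kW


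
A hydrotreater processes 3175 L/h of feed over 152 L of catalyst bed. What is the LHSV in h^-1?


LHSV = volumetric feed rate / catalyst volume
= 3175 L/h / 152 L
= 20.89 h^-1

20.89 h^-1


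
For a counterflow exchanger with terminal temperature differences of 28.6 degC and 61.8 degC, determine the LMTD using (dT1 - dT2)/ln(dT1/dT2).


LMTD = (dT1 - dT2) / ln(dT1/dT2)
= (28.6 - 61.8) / ln(28.6 / 61.8) = -33.2 / -0.770497 = 43.09

43.09 degC


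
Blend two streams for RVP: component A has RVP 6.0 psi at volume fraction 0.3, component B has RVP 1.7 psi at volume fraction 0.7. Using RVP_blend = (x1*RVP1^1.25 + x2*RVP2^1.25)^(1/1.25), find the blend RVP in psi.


Chevron index: RVP_blend = (sum xi*RVPi^1.25)^(1/1.25)
RVP^1.25 terms: 0.3 * 6.0^1.25 + 0.7 * 1.7^1.25 = 4.17596
RVP_blend = 4.17596^(1/1.25) = 3.138

3.138 psi


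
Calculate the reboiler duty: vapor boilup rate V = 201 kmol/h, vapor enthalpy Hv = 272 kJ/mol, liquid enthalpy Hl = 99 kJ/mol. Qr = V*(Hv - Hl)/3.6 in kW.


Qr = 201 * (272 - 99) / 3.6 = 201 * 173 / 3.6 = 9659

9659 kW


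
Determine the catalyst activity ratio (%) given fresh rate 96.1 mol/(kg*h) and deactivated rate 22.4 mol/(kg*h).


Activity (%) = (rate_used / rate_fresh) * 100
rate_used = 22.4, rate_fresh = 96.1
= (22.4 / 96.1) * 100
= 0.2331 * 100 = 23.31

23.31 %


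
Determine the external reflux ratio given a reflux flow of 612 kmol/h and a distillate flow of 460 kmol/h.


Reflux ratio definition: R = L / D (liquid returned / distillate withdrawn)
L = 612 kmol/h, D = 460 kmol/h
R = 612 / 460 = 1.330

1.330


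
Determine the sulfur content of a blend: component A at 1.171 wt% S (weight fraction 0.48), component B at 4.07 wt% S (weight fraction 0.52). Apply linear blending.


Linear sulfur blending: S_blend = x1*S1 + x2*S2
Contribution 1: 0.48 * 1.171 = 0.56208 wt%
Contribution 2: 0.52 * 4.07 = 2.1164 wt%
S_blend = 0.56208 + 2.1164 = 2.67848

2.67848 wt%


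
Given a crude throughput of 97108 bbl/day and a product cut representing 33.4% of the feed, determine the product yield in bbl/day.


Crude throughput = 97108 bbl/day
Fraction yield = 33.4%
yield = throughput * fraction / 100
yield = 97108 * 33.4 / 100 = 32434.072

32434.072 bbl/day


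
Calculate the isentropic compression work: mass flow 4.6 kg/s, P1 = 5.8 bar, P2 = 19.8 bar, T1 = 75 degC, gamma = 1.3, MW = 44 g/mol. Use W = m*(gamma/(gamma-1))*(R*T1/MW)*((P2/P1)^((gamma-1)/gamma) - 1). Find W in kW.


Isentropic work: W = m*(gamma/(gamma-1))*(R*T1/MW)*((P2/P1)^((gamma-1)/gamma) - 1)
T1 = 75 + 273.15 = 348.15 K
Pressure ratio = 19.8 / 5.8 = 3.41379
Exponent = (1.3 - 1)/1.3 = 0.230769
(P2/P1)^exp - 1 = 3.41379^0.230769 - 1 = 0.327561
W = 4.6 * 1.3 / 0.3 * 8.314 * 348.15 / 44 * 0.327561 = 429.5

429.5 kW


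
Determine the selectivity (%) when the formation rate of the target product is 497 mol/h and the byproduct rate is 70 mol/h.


Selectivity = desired / (desired + undesired) * 100
Total products = 497 + 70 = 567 mol/h
S = 497 / 567 * 100
= 0.8765 * 100
= 87.65 %

87.65 %


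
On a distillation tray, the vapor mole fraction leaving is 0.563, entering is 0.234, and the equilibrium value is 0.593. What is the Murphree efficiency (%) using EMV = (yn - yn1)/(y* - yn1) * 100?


Murphree vapor efficiency: EMV = (y_n - y_(n-1)) / (y*_n - y_(n-1)) * 100
EMV = (0.563 - 0.234) / (0.593 - 0.234) * 100 = 0.329 / 0.359 * 100 = 91.64

91.64 %


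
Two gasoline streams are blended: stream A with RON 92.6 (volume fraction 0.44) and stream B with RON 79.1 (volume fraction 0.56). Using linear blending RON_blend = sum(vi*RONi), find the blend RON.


Linear blending: RON_blend = sum(vi * RONi)
Contribution 1: 0.44 * 92.6 = 40.744
Contribution 2: 0.56 * 79.1 = 44.296
RON_blend = 40.744 + 44.296 = 85.04

85.04


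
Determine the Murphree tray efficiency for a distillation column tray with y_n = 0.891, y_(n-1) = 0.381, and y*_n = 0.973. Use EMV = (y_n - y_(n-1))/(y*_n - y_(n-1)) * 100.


Murphree vapor efficiency: EMV = (y_n - y_(n-1)) / (y*_n - y_(n-1)) * 100
EMV = (0.891 - 0.381) / (0.973 - 0.381) * 100 = 0.51 / 0.592 * 100 = 86.15

86.15 %


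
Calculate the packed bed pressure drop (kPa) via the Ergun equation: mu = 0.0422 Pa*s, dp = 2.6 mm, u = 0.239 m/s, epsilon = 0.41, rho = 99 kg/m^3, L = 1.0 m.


dp = 2.6 mm = 0.0026 m
Viscous term = 150*0.0422*0.239*(1-0.41)^2 / (0.0026^2*0.41^3) = 1130340
Inertial term = 1.75*99*0.239^2*(1-0.41) / (0.0026*0.41^3) = 32583.4
dP/L = 1130340 + 32583.4 = 1162920 Pa/m
dP = 1162920 * 1.0 / 1000 = 1163 kPa

1163 kPa


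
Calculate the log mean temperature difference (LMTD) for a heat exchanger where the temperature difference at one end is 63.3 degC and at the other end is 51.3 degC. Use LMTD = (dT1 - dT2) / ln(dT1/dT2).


LMTD = (dT1 - dT2) / ln(dT1/dT2)
= (63.3 - 51.3) / ln(63.3 / 51.3) = 12 / 0.210195 = 57.09

57.09 degC


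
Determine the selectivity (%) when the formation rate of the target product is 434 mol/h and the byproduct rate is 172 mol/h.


Selectivity = desired / (desired + undesired) * 100
Total products = 434 + 172 = 606 mol/h
S = 434 / 606 * 100
= 0.7162 * 100
= 71.62 %

71.62 %


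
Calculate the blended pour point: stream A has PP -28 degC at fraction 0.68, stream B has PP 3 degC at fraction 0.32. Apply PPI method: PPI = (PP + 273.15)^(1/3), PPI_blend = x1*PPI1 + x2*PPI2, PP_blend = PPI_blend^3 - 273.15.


PPI_1 = (-28 + 273.15)^(1/3) = 6.258601
PPI_2 = (3 + 273.15)^(1/3) = 6.512009
PPI_blend = 0.68 * 6.258601 + 0.32 * 6.512009 = 6.339692
PP_blend = 6.339692^3 - 273.15 = 254.803 - 273.15 = -18.35

-18.35 degC


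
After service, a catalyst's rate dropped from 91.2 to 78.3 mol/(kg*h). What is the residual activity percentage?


Activity (%) = (rate_used / rate_fresh) * 100
rate_used = 78.3, rate_fresh = 91.2
= (78.3 / 91.2) * 100
= 0.8586 * 100 = 85.86

85.86 %


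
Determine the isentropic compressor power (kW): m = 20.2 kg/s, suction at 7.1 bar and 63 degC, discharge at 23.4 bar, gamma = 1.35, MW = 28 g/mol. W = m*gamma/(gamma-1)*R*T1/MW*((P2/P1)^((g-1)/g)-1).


Isentropic work: W = m*(gamma/(gamma-1))*(R*T1/MW)*((P2/P1)^((gamma-1)/gamma) - 1)
T1 = 63 + 273.15 = 336.15 K
Pressure ratio = 23.4 / 7.1 = 3.29577
Exponent = (1.35 - 1)/1.35 = 0.259259
(P2/P1)^exp - 1 = 3.29577^0.259259 - 1 = 0.362338
W = 20.2 * 1.35 / 0.35 * 8.314 * 336.15 / 28 * 0.362338 = 2818

2818 kW


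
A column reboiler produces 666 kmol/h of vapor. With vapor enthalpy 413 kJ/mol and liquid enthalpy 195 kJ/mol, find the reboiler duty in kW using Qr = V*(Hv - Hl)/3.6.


Qr = 666 * (413 - 195) / 3.6 = 666 * 218 / 3.6 = 40330

40330 kW


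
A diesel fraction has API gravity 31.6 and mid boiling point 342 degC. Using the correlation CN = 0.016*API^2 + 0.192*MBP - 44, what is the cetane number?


CN = 0.016 * 31.6^2 + 0.192 * 342 - 44
CN = 15.97696 + 65.664 - 44 = 37.64096

37.64096


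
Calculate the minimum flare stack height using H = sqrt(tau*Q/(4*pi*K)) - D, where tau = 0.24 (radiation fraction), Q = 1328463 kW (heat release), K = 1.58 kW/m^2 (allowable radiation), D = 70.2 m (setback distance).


tau*Q/(4*pi*K) = 0.24 * 1328463 / (4 * pi * 1.58) = 16058.1
sqrt(16058.1) = 126.721
H = 126.721 - 70.2 = 56.52

56.52 m


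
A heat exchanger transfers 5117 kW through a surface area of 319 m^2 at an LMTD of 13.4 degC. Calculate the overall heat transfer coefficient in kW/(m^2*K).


From Q = U*A*LMTD, U = Q / (A * LMTD)
U = 5117 / (319 * 13.4) = 5117 / 4274.6 = 1.197

1.197 kW/(m^2*K)


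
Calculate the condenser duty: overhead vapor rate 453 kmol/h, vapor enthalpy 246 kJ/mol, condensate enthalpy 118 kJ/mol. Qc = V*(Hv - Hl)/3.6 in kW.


Qc = 453 * (246 - 118) / 3.6 = 453 * 128 / 3.6 = 16110

16110 kW


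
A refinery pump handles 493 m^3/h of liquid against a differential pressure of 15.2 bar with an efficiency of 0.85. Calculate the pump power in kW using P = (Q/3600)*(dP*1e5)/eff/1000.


Q = 493 / 3600 = 0.136944 m^3/s
P = 0.136944 * (15.2 * 1e5) / 0.85 / 1000 = 244.9

244.9 kW


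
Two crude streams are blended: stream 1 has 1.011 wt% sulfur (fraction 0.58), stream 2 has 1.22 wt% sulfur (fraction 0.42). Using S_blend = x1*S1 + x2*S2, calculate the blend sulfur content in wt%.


Linear sulfur blending: S_blend = x1*S1 + x2*S2
Contribution 1: 0.58 * 1.011 = 0.58638 wt%
Contribution 2: 0.42 * 1.22 = 0.5124 wt%
S_blend = 0.58638 + 0.5124 = 1.09878

1.09878 wt%


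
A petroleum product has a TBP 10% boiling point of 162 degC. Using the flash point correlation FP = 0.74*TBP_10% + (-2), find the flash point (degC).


FP = 0.74 * 162 + (-2) = 117.88

117.88 degC


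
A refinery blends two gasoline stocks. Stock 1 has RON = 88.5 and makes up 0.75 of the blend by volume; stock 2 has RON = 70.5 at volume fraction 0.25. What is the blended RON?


Linear blending: RON_blend = sum(vi * RONi)
Contribution 1: 0.75 * 88.5 = 66.375
Contribution 2: 0.25 * 70.5 = 17.625
RON_blend = 66.375 + 17.625 = 84

84


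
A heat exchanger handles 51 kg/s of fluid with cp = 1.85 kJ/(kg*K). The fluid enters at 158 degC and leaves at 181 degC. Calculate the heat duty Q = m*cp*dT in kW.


Q = m_dot * cp * delta_T
delta_T = 181 - 158 = 23 K
Q = 51 * 1.85 * 23
= 94.35 * 23
= 2170.05 kW

2170.05 kW


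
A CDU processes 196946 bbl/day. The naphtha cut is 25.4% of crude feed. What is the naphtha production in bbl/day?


Crude throughput = 196946 bbl/day
Fraction yield = 25.4%
yield = throughput * fraction / 100
yield = 196946 * 25.4 / 100 = 50024.284

50024.284 bbl/day


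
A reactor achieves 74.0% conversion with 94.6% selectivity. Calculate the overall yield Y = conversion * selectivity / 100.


Overall yield = conversion (%) * selectivity (%) / 100
Conversion = 74.0%, Selectivity = 94.6%
Y = 74.0 * 94.6 / 100
= 70.004 %

70.004 %


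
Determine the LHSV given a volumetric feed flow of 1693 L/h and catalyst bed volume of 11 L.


LHSV = volumetric feed rate / catalyst volume
= 1693 L/h / 11 L
= 153.9 h^-1

153.9 h^-1


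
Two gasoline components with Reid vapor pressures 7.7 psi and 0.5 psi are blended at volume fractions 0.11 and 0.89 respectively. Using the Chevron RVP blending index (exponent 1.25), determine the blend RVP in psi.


Chevron index: RVP_blend = (sum xi*RVPi^1.25)^(1/1.25)
RVP^1.25 terms: 0.11 * 7.7^1.25 + 0.89 * 0.5^1.25 = 1.78513
RVP_blend = 1.78513^(1/1.25) = 1.590

1.590 psi


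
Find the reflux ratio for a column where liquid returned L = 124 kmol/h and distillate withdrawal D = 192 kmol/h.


Reflux ratio definition: R = L / D (liquid returned / distillate withdrawn)
L = 124 kmol/h, D = 192 kmol/h
R = 124 / 192 = 0.6458

0.6458


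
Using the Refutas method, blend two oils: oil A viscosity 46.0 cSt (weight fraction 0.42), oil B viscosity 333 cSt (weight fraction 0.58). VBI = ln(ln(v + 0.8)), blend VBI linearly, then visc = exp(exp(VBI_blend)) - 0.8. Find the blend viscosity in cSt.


Refutas method: VBN_i = 14.534*ln(ln(visc_i + 0.8)) + 10.975, blended linearly by mass fraction; since VBN is linear in VBI_i = ln(ln(visc_i + 0.8)) and the fractions sum to 1, blend VBI directly: visc = exp(exp(VBI_blend)) - 0.8
VBI_1 = ln(ln(46.0 + 0.8)) = 1.347
VBI_2 = ln(ln(333 + 0.8)) = 1.75967
VBI_blend = 0.42 * 1.347 + 0.58 * 1.75967 = 1.58635
visc_blend = exp(exp(1.58635)) - 0.8 = 131.6

131.6 cSt


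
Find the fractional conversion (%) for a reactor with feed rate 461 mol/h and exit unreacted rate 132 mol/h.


X = (F_in - F_out) / F_in * 100
Moles reacted = 461 - 132 = 329
X = 329 / 461 * 100
= 0.7137 * 100
= 71.37 %

71.37 %


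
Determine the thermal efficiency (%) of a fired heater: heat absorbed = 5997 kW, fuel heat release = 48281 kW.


Furnace efficiency = Q_absorbed / Q_fuel * 100
= 5997 / 48281 * 100 = 12.42

12.42 %


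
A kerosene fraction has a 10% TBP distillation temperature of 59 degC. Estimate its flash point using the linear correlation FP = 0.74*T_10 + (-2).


FP = 0.74 * 59 + (-2) = 41.66

41.66 degC


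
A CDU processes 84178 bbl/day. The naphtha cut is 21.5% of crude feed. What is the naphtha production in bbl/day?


Crude throughput = 84178 bbl/day
Fraction yield = 21.5%
yield = throughput * fraction / 100
yield = 84178 * 21.5 / 100 = 18098.27

18098.27 bbl/day


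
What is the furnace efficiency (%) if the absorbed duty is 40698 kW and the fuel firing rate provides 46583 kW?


Furnace efficiency = Q_absorbed / Q_fuel * 100
= 40698 / 46583 * 100 = 87.37

87.37 %


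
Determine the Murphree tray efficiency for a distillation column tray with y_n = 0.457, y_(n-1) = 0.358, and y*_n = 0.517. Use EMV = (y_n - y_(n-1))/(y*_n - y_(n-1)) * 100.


Murphree vapor efficiency: EMV = (y_n - y_(n-1)) / (y*_n - y_(n-1)) * 100
EMV = (0.457 - 0.358) / (0.517 - 0.358) * 100 = 0.099 / 0.159 * 100 = 62.26

62.26 %


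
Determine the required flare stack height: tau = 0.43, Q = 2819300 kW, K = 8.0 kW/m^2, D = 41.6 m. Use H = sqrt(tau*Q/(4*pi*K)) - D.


tau*Q/(4*pi*K) = 0.43 * 2819300 / (4 * pi * 8.0) = 12059
sqrt(12059) = 109.813
H = 109.813 - 41.6 = 68.21

68.21 m


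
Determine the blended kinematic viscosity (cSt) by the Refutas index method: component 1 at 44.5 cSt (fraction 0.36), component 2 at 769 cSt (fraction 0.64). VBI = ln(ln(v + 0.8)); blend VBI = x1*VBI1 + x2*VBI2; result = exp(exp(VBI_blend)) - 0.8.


Refutas method: VBN_i = 14.534*ln(ln(visc_i + 0.8)) + 10.975, blended linearly by mass fraction; since VBN is linear in VBI_i = ln(ln(visc_i + 0.8)) and the fractions sum to 1, blend VBI directly: visc = exp(exp(VBI_blend)) - 0.8
VBI_1 = ln(ln(44.5 + 0.8)) = 1.3385
VBI_2 = ln(ln(769 + 0.8)) = 1.89403
VBI_blend = 0.36 * 1.3385 + 0.64 * 1.89403 = 1.69404
visc_blend = exp(exp(1.69404)) - 0.8 = 230.0

230.0 cSt


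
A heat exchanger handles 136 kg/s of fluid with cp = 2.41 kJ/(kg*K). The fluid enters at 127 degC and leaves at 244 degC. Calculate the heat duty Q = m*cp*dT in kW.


Q = m_dot * cp * delta_T
delta_T = 244 - 127 = 117 K
Q = 136 * 2.41 * 117
= 327.76 * 117
= 38347.92 kW

38347.92 kW


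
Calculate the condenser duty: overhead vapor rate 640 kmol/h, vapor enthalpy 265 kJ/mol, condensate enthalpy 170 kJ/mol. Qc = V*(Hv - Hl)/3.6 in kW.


Qc = 640 * (265 - 170) / 3.6 = 640 * 95 / 3.6 = 16890

16890 kW


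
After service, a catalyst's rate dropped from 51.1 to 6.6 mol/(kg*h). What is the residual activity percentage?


Activity (%) = (rate_used / rate_fresh) * 100
rate_used = 6.6, rate_fresh = 51.1
= (6.6 / 51.1) * 100
= 0.1292 * 100 = 12.92

12.92 %


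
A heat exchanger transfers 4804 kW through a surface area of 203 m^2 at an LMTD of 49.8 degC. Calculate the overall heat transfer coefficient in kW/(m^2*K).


From Q = U*A*LMTD, U = Q / (A * LMTD)
U = 4804 / (203 * 49.8) = 4804 / 10109.4 = 0.4752

0.4752 kW/(m^2*K)


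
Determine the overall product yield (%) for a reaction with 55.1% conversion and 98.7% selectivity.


Overall yield = conversion (%) * selectivity (%) / 100
Conversion = 55.1%, Selectivity = 98.7%
Y = 55.1 * 98.7 / 100
= 54.3837 %

54.3837 %


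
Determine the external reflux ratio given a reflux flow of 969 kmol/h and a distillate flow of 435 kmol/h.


Reflux ratio definition: R = L / D (liquid returned / distillate withdrawn)
L = 969 kmol/h, D = 435 kmol/h
R = 969 / 435 = 2.228

2.228


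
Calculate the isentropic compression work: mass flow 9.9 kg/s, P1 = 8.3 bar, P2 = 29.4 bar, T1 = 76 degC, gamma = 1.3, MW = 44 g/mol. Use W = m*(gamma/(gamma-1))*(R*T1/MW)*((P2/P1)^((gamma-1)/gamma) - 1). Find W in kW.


Isentropic work: W = m*(gamma/(gamma-1))*(R*T1/MW)*((P2/P1)^((gamma-1)/gamma) - 1)
T1 = 76 + 273.15 = 349.15 K
Pressure ratio = 29.4 / 8.3 = 3.54217
Exponent = (1.3 - 1)/1.3 = 0.230769
(P2/P1)^exp - 1 = 3.54217^0.230769 - 1 = 0.338919
W = 9.9 * 1.3 / 0.3 * 8.314 * 349.15 / 44 * 0.338919 = 959.2

959.2 kW


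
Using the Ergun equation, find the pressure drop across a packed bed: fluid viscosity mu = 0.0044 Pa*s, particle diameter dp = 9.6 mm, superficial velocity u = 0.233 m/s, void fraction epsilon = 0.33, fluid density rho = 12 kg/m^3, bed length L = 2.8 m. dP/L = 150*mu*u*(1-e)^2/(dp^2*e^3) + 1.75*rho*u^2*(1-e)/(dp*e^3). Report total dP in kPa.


dp = 9.6 mm = 0.0096 m
Viscous term = 150*0.0044*0.233*(1-0.33)^2 / (0.0096^2*0.33^3) = 20843.2
Inertial term = 1.75*12*0.233^2*(1-0.33) / (0.0096*0.33^3) = 2214.08
dP/L = 20843.2 + 2214.08 = 23057.3 Pa/m
dP = 23057.3 * 2.8 / 1000 = 64.56 kPa

64.56 kPa


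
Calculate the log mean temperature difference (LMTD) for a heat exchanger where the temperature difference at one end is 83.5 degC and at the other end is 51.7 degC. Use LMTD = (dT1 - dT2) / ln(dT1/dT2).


LMTD = (dT1 - dT2) / ln(dT1/dT2)
= (83.5 - 51.7) / ln(83.5 / 51.7) = 31.8 / 0.479389 = 66.33

66.33 degC


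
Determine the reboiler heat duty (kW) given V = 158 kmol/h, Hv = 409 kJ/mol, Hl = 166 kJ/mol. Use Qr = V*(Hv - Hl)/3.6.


Qr = 158 * (409 - 166) / 3.6 = 158 * 243 / 3.6 = 10660

10660 kW


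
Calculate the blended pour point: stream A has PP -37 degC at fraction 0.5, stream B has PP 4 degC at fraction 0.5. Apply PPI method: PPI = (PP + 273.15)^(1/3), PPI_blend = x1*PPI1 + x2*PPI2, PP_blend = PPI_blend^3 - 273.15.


PPI_1 = (-37 + 273.15)^(1/3) = 6.181056
PPI_2 = (4 + 273.15)^(1/3) = 6.51986
PPI_blend = 0.5 * 6.181056 + 0.5 * 6.51986 = 6.350458
PP_blend = 6.350458^3 - 273.15 = 256.1033 - 273.15 = -17.05

-17.05 degC


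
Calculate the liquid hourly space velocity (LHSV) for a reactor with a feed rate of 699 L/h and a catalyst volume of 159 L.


LHSV = volumetric feed rate / catalyst volume
= 699 L/h / 159 L
= 4.396 h^-1

4.396 h^-1


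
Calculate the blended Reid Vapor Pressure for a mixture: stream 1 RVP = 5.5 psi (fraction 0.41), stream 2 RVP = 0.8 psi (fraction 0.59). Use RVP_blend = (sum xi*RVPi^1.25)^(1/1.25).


Chevron index: RVP_blend = (sum xi*RVPi^1.25)^(1/1.25)
RVP^1.25 terms: 0.41 * 5.5^1.25 + 0.59 * 0.8^1.25 = 3.89971
RVP_blend = 3.89971^(1/1.25) = 2.970

2.970 psi


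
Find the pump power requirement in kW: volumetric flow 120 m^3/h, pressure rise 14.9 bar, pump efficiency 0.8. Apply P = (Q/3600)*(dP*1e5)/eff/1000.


Q = 120 / 3600 = 0.0333333 m^3/s
P = 0.0333333 * (14.9 * 1e5) / 0.8 / 1000 = 62.08

62.08 kW


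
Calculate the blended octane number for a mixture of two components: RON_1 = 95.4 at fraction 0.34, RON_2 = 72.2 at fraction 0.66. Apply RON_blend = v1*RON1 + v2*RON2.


Linear blending: RON_blend = sum(vi * RONi)
Contribution 1: 0.34 * 95.4 = 32.436
Contribution 2: 0.66 * 72.2 = 47.652
RON_blend = 32.436 + 47.652 = 80.088

80.088


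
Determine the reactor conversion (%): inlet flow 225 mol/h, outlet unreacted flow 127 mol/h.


X = (F_in - F_out) / F_in * 100
Moles reacted = 225 - 127 = 98
X = 98 / 225 * 100
= 0.4356 * 100
= 43.56 %

43.56 %


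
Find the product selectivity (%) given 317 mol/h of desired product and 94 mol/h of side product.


Selectivity = desired / (desired + undesired) * 100
Total products = 317 + 94 = 411 mol/h
S = 317 / 411 * 100
= 0.7713 * 100
= 77.13 %

77.13 %


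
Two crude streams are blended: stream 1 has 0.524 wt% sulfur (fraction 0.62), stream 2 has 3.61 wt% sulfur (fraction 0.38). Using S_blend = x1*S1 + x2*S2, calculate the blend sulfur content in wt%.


Linear sulfur blending: S_blend = x1*S1 + x2*S2
Contribution 1: 0.62 * 0.524 = 0.32488 wt%
Contribution 2: 0.38 * 3.61 = 1.3718 wt%
S_blend = 0.32488 + 1.3718 = 1.69668

1.69668 wt%


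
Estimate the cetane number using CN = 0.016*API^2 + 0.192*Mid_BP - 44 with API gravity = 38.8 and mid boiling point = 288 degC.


CN = 0.016 * 38.8^2 + 0.192 * 288 - 44
CN = 24.08704 + 55.296 - 44 = 35.38304

35.38304


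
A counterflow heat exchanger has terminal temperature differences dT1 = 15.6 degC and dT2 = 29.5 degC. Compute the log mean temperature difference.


LMTD = (dT1 - dT2) / ln(dT1/dT2)
= (15.6 - 29.5) / ln(15.6 / 29.5) = -13.9 / -0.637119 = 21.82

21.82 degC


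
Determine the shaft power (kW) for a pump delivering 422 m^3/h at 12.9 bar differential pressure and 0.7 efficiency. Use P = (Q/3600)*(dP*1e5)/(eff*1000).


Q = 422 / 3600 = 0.117222 m^3/s
P = 0.117222 * (12.9 * 1e5) / 0.7 / 1000 = 216.0

216.0 kW


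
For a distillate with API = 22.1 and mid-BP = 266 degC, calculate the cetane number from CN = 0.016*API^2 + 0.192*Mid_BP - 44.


CN = 0.016 * 22.1^2 + 0.192 * 266 - 44
CN = 7.81456 + 51.072 - 44 = 14.88656

14.88656


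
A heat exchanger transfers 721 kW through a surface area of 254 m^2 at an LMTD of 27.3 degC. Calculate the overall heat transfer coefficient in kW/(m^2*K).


From Q = U*A*LMTD, U = Q / (A * LMTD)
U = 721 / (254 * 27.3) = 721 / 6934.2 = 0.1040

0.1040 kW/(m^2*K)


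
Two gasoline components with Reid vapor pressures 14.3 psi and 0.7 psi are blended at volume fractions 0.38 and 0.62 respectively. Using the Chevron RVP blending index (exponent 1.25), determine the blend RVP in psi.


Chevron index: RVP_blend = (sum xi*RVPi^1.25)^(1/1.25)
RVP^1.25 terms: 0.38 * 14.3^1.25 + 0.62 * 0.7^1.25 = 10.964
RVP_blend = 10.964^(1/1.25) = 6.792

6.792 psi


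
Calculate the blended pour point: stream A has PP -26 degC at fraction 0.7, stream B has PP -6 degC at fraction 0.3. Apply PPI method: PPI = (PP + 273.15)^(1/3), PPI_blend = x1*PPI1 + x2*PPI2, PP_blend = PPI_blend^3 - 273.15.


PPI_1 = (-26 + 273.15)^(1/3) = 6.275575
PPI_2 = (-6 + 273.15)^(1/3) = 6.440482
PPI_blend = 0.7 * 6.275575 + 0.3 * 6.440482 = 6.325047
PP_blend = 6.325047^3 - 273.15 = 253.0412 - 273.15 = -20.11

-20.11 degC


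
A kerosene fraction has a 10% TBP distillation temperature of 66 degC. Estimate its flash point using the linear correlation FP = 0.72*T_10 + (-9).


FP = 0.72 * 66 + (-9) = 38.52

38.52 degC


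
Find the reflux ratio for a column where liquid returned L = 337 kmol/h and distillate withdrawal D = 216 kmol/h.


Reflux ratio definition: R = L / D (liquid returned / distillate withdrawn)
L = 337 kmol/h, D = 216 kmol/h
R = 337 / 216 = 1.560

1.560


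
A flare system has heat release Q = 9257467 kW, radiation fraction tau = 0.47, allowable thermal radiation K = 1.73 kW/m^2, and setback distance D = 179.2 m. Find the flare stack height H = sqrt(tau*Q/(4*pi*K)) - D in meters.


tau*Q/(4*pi*K) = 0.47 * 9257467 / (4 * pi * 1.73) = 200140
sqrt(200140) = 447.37
H = 447.37 - 179.2 = 268.2

268.2 m


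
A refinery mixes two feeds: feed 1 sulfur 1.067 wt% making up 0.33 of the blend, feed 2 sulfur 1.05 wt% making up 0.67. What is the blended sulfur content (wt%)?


Linear sulfur blending: S_blend = x1*S1 + x2*S2
Contribution 1: 0.33 * 1.067 = 0.35211 wt%
Contribution 2: 0.67 * 1.05 = 0.7035 wt%
S_blend = 0.35211 + 0.7035 = 1.05561

1.05561 wt%


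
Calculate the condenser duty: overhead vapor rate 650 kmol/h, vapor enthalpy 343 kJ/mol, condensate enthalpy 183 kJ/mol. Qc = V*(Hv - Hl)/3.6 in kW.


Qc = 650 * (343 - 183) / 3.6 = 650 * 160 / 3.6 = 28890

28890 kW


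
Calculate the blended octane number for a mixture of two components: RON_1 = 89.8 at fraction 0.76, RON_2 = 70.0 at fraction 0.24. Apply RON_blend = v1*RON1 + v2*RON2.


Linear blending: RON_blend = sum(vi * RONi)
Contribution 1: 0.76 * 89.8 = 68.248
Contribution 2: 0.24 * 70.0 = 16.8
RON_blend = 68.248 + 16.8 = 85.048

85.048


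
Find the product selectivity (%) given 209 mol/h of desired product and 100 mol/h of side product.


Selectivity = desired / (desired + undesired) * 100
Total products = 209 + 100 = 309 mol/h
S = 209 / 309 * 100
= 0.6764 * 100
= 67.64 %

67.64 %


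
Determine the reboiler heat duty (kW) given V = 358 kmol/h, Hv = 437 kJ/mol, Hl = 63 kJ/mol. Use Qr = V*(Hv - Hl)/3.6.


Qr = 358 * (437 - 63) / 3.6 = 358 * 374 / 3.6 = 37190

37190 kW


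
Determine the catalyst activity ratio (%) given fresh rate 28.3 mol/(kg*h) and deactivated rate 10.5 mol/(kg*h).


Activity (%) = (rate_used / rate_fresh) * 100
rate_used = 10.5, rate_fresh = 28.3
= (10.5 / 28.3) * 100
= 0.3710 * 100 = 37.10

37.10 %


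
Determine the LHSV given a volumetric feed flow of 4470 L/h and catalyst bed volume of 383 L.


LHSV = volumetric feed rate / catalyst volume
= 4470 L/h / 383 L
= 11.67 h^-1

11.67 h^-1


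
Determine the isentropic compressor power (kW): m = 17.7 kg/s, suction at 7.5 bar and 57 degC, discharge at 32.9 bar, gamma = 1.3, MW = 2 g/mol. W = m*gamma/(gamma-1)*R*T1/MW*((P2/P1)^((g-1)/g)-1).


Isentropic work: W = m*(gamma/(gamma-1))*(R*T1/MW)*((P2/P1)^((gamma-1)/gamma) - 1)
T1 = 57 + 273.15 = 330.15 K
Pressure ratio = 32.9 / 7.5 = 4.38667
Exponent = (1.3 - 1)/1.3 = 0.230769
(P2/P1)^exp - 1 = 4.38667^0.230769 - 1 = 0.406646
W = 17.7 * 1.3 / 0.3 * 8.314 * 330.15 / 2 * 0.406646 = 42810

42810 kW


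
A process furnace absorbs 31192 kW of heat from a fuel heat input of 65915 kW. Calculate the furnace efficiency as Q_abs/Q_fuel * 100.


Furnace efficiency = Q_absorbed / Q_fuel * 100
= 31192 / 65915 * 100 = 47.32

47.32 %


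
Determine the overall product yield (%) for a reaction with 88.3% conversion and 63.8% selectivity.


Overall yield = conversion (%) * selectivity (%) / 100
Conversion = 88.3%, Selectivity = 63.8%
Y = 88.3 * 63.8 / 100
= 56.3354 %

56.3354 %


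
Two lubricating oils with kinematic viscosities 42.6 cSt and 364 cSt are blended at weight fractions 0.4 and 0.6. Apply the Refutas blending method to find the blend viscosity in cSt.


Refutas method: VBN_i = 14.534*ln(ln(visc_i + 0.8)) + 10.975, blended linearly by mass fraction; since VBN is linear in VBI_i = ln(ln(visc_i + 0.8)) and the fractions sum to 1, blend VBI directly: visc = exp(exp(VBI_blend)) - 0.8
VBI_1 = ln(ln(42.6 + 0.8)) = 1.3272
VBI_2 = ln(ln(364 + 0.8)) = 1.77484
VBI_blend = 0.4 * 1.3272 + 0.6 * 1.77484 = 1.59578
visc_blend = exp(exp(1.59578)) - 0.8 = 137.9

137.9 cSt


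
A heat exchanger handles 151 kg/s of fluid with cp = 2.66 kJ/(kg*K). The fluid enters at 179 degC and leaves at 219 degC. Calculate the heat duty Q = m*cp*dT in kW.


Q = m_dot * cp * delta_T
delta_T = 219 - 179 = 40 K
Q = 151 * 2.66 * 40
= 401.66 * 40
= 16066.4 kW

16066.4 kW


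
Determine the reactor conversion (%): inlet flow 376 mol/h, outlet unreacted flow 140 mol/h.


X = (F_in - F_out) / F_in * 100
Moles reacted = 376 - 140 = 236
X = 236 / 376 * 100
= 0.6277 * 100
= 62.77 %

62.77 %


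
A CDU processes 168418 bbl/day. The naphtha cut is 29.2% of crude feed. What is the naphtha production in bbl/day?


Crude throughput = 168418 bbl/day
Fraction yield = 29.2%
yield = throughput * fraction / 100
yield = 168418 * 29.2 / 100 = 49178.056

49178.056 bbl/day


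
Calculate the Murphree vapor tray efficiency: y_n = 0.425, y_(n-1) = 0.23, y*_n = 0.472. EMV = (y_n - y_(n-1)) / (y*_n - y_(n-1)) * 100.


Murphree vapor efficiency: EMV = (y_n - y_(n-1)) / (y*_n - y_(n-1)) * 100
EMV = (0.425 - 0.23) / (0.472 - 0.23) * 100 = 0.195 / 0.242 * 100 = 80.58

80.58 %


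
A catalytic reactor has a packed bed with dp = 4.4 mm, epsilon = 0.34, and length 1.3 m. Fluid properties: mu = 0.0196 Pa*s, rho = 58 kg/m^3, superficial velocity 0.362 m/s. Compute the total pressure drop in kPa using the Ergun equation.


dp = 4.4 mm = 0.0044 m
Viscous term = 150*0.0196*0.362*(1-0.34)^2 / (0.0044^2*0.34^3) = 609259
Inertial term = 1.75*58*0.362^2*(1-0.34) / (0.0044*0.34^3) = 50761.9
dP/L = 609259 + 50761.9 = 660021 Pa/m
dP = 660021 * 1.3 / 1000 = 858.0 kPa

858.0 kPa


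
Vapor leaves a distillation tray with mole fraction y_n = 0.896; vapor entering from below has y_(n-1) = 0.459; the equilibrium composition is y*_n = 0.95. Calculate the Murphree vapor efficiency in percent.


Murphree vapor efficiency: EMV = (y_n - y_(n-1)) / (y*_n - y_(n-1)) * 100
EMV = (0.896 - 0.459) / (0.95 - 0.459) * 100 = 0.437 / 0.491 * 100 = 89.00

89.00 %


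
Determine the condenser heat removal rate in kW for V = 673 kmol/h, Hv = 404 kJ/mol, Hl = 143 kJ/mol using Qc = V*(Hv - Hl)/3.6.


Qc = 673 * (404 - 143) / 3.6 = 673 * 261 / 3.6 = 48790

48790 kW


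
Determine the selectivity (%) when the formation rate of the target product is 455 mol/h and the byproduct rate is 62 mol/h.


Selectivity = desired / (desired + undesired) * 100
Total products = 455 + 62 = 517 mol/h
S = 455 / 517 * 100
= 0.8801 * 100
= 88.01 %

88.01 %


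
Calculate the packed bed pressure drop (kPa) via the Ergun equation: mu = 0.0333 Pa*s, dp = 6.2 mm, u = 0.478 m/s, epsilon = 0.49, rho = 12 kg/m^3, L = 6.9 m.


dp = 6.2 mm = 0.0062 m
Viscous term = 150*0.0333*0.478*(1-0.49)^2 / (0.0062^2*0.49^3) = 137319
Inertial term = 1.75*12*0.478^2*(1-0.49) / (0.0062*0.49^3) = 3354.79
dP/L = 137319 + 3354.79 = 140674 Pa/m
dP = 140674 * 6.9 / 1000 = 970.7 kPa

970.7 kPa


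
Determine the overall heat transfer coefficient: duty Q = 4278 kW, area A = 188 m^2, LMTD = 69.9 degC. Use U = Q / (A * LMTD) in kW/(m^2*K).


From Q = U*A*LMTD, U = Q / (A * LMTD)
U = 4278 / (188 * 69.9) = 4278 / 13141.2 = 0.3255

0.3255 kW/(m^2*K)


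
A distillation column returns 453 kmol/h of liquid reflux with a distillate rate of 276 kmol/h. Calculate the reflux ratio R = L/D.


Reflux ratio definition: R = L / D (liquid returned / distillate withdrawn)
L = 453 kmol/h, D = 276 kmol/h
R = 453 / 276 = 1.641

1.641


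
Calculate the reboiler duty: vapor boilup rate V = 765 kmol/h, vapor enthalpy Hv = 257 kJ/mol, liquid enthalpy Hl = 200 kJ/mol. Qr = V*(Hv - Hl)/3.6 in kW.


Qr = 765 * (257 - 200) / 3.6 = 765 * 57 / 3.6 = 12110

12110 kW


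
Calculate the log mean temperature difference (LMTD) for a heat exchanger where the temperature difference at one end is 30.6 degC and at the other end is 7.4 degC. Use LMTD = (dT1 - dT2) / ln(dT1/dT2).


LMTD = (dT1 - dT2) / ln(dT1/dT2)
= (30.6 - 7.4) / ln(30.6 / 7.4) = 23.2 / 1.41952 = 16.34

16.34 degC


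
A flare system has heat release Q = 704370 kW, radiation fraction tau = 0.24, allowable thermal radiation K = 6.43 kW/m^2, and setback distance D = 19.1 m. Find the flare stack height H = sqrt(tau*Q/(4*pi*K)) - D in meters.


tau*Q/(4*pi*K) = 0.24 * 704370 / (4 * pi * 6.43) = 2092.14
sqrt(2092.14) = 45.7399
H = 45.7399 - 19.1 = 26.64

26.64 m


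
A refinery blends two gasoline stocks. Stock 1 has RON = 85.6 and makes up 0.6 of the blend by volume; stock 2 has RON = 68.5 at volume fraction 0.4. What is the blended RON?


Linear blending: RON_blend = sum(vi * RONi)
Contribution 1: 0.6 * 85.6 = 51.36
Contribution 2: 0.4 * 68.5 = 27.4
RON_blend = 51.36 + 27.4 = 78.76

78.76


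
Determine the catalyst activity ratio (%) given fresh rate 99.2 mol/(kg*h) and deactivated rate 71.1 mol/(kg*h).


Activity (%) = (rate_used / rate_fresh) * 100
rate_used = 71.1, rate_fresh = 99.2
= (71.1 / 99.2) * 100
= 0.7167 * 100 = 71.67

71.67 %


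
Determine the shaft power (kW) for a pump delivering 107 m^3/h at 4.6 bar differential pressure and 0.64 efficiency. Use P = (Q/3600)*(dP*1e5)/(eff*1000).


Q = 107 / 3600 = 0.0297222 m^3/s
P = 0.0297222 * (4.6 * 1e5) / 0.64 / 1000 = 21.36

21.36 kW


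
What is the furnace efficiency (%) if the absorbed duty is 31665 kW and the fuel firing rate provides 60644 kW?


Furnace efficiency = Q_absorbed / Q_fuel * 100
= 31665 / 60644 * 100 = 52.21

52.21 %


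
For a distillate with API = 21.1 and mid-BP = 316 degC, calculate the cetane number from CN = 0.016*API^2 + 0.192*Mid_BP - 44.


CN = 0.016 * 21.1^2 + 0.192 * 316 - 44
CN = 7.12336 + 60.672 - 44 = 23.79536

23.79536


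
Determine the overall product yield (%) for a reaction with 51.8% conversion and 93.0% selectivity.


Overall yield = conversion (%) * selectivity (%) / 100
Conversion = 51.8%, Selectivity = 93.0%
Y = 51.8 * 93.0 / 100
= 48.174 %

48.174 %


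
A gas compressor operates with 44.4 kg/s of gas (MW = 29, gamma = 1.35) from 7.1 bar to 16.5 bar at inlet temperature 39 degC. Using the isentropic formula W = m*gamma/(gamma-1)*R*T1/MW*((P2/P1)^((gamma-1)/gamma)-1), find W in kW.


Isentropic work: W = m*(gamma/(gamma-1))*(R*T1/MW)*((P2/P1)^((gamma-1)/gamma) - 1)
T1 = 39 + 273.15 = 312.15 K
Pressure ratio = 16.5 / 7.1 = 2.32394
Exponent = (1.35 - 1)/1.35 = 0.259259
(P2/P1)^exp - 1 = 2.32394^0.259259 - 1 = 0.244363
W = 44.4 * 1.35 / 0.35 * 8.314 * 312.15 / 29 * 0.244363 = 3745

3745 kW


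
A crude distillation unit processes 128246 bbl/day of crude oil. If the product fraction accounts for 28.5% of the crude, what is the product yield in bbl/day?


Crude throughput = 128246 bbl/day
Fraction yield = 28.5%
yield = throughput * fraction / 100
yield = 128246 * 28.5 / 100 = 36550.11

36550.11 bbl/day


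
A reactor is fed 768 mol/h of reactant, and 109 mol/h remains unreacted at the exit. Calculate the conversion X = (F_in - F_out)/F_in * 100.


X = (F_in - F_out) / F_in * 100
Moles reacted = 768 - 109 = 659
X = 659 / 768 * 100
= 0.8581 * 100
= 85.81 %

85.81 %


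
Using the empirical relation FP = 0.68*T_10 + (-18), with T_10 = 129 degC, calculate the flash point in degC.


FP = 0.68 * 129 + (-18) = 69.72

69.72 degC
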